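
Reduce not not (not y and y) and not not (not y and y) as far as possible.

False

not not (not y and y) and not not (not y and y)
= not not (not y and y)   (idempotence)
= not y and y   (double negation)
= False   (complement)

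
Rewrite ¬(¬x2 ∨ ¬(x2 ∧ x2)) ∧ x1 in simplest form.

x2 ∧ x1

¬(¬x2 ∨ ¬(x2 ∧ x2)) ∧ x1
= x2 ∧ x2 ∧ x2 ∧ x1   [De Morgan]
= x2 ∧ x2 ∧ x1   [idempotence]
= x2 ∧ x1   [idempotence]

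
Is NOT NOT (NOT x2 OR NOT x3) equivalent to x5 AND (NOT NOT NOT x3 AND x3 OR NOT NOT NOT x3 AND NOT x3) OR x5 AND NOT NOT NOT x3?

E1: NOT NOT (NOT x2 OR NOT x3)
    = NOT x2 OR NOT x3   [double negation]
E2: x5 AND (NOT NOT NOT x3 AND x3 OR NOT NOT NOT x3 AND NOT x3) OR x5 AND NOT NOT NOT x3
    = x5 AND NOT NOT NOT x3 OR x5 AND NOT NOT NOT x3   [distribution]
    = x5 AND NOT NOT NOT x3   [idempotence]
    = x5 AND NOT x3   [double negation]
These differ: at x2=0, x3=0, x5=0, E1 = 1 but E2 = 0.

No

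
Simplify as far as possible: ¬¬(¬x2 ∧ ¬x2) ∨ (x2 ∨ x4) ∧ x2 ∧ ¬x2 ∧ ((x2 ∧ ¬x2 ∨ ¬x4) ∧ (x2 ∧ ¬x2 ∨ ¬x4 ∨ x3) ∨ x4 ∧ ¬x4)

¬x2

¬¬(¬x2 ∧ ¬x2) ∨ (x2 ∨ x4) ∧ x2 ∧ ¬x2 ∧ ((x2 ∧ ¬x2 ∨ ¬x4) ∧ (x2 ∧ ¬x2 ∨ ¬x4 ∨ x3) ∨ x4 ∧ ¬x4)
= ¬¬(¬x2 ∧ ¬x2) ∨ (x2 ∨ x4) ∧ x2 ∧ ¬x2 ∧ (x2 ∧ ¬x2 ∨ ¬x4 ∨ x4 ∧ ¬x4)   (absorption)
= ¬x2 ∧ ¬x2 ∨ (x2 ∨ x4) ∧ x2 ∧ ¬x2 ∧ (x2 ∧ ¬x2 ∨ ¬x4 ∨ x4 ∧ ¬x4)   (double negation)
= ¬x2 ∧ ¬x2 ∨ x2 ∧ ¬x2 ∧ (x2 ∧ ¬x2 ∨ ¬x4 ∨ x4 ∧ ¬x4)   (absorption)
= ¬x2 ∧ ¬x2 ∨ x2 ∧ ¬x2 ∧ (x2 ∧ ¬x2 ∨ ¬x4)   (complement / identity)
= ¬x2 ∧ ¬x2 ∨ x2 ∧ ¬x2   (absorption)
= ¬x2   (distribution)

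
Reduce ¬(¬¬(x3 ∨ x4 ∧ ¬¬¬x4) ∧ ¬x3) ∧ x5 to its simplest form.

x5

¬(¬¬(x3 ∨ x4 ∧ ¬¬¬x4) ∧ ¬x3) ∧ x5
= ¬(¬¬(x3 ∨ x4 ∧ ¬x4) ∧ ¬x3) ∧ x5
= ¬(¬¬x3 ∧ ¬x3) ∧ x5
= (¬x3 ∨ x3) ∧ x5
= x5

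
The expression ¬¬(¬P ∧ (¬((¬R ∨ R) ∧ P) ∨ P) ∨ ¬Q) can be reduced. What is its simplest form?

¬¬(¬P ∧ (¬((¬R ∨ R) ∧ P) ∨ P) ∨ ¬Q)
= ¬P ∧ (¬((¬R ∨ R) ∧ P) ∨ P) ∨ ¬Q
= ¬P ∧ (¬P ∨ P) ∨ ¬Q
= ¬P ∨ ¬Q

¬P ∨ ¬Q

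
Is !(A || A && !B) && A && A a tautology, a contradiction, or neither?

contradiction

!(A || A && !B) && A && A
= !(A || A && !B) && A   [idempotence]
= !A && A   [absorption]
= false   [complement]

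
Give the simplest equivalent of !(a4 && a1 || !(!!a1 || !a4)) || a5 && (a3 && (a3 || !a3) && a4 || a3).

!(a4 && a1 || !(!!a1 || !a4)) || a5 && (a3 && (a3 || !a3) && a4 || a3)
= !(a4 && a1 || !a1 && a4) || a5 && (a3 && (a3 || !a3) && a4 || a3)   — De Morgan
= !a4 || a5 && (a3 && (a3 || !a3) && a4 || a3)   — distribution
= !a4 || a5 && (a3 && a4 || a3)   — complement / identity
= !a4 || a5 && a3   — absorption

!a4 || a5 && a3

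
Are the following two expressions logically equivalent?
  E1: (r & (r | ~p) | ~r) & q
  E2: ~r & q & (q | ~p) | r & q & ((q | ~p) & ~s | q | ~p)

E1: (r & (r | ~p) | ~r) & q
    = (r | ~r) & q   — absorption
    = q   — complement / identity
E2: ~r & q & (q | ~p) | r & q & ((q | ~p) & ~s | q | ~p)
    = ~r & q & (q | ~p) | r & q & (q | ~p)   — absorption
    = q & (q | ~p)   — distribution
    = q   — absorption
Both reduce to q, so they are equivalent.

Yes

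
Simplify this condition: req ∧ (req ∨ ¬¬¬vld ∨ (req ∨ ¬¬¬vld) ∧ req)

req ∧ (req ∨ ¬¬¬vld ∨ (req ∨ ¬¬¬vld) ∧ req)
= req ∧ (req ∨ ¬¬¬vld)   — absorption
= req ∧ (req ∨ ¬vld)   — double negation
= req   — absorption

req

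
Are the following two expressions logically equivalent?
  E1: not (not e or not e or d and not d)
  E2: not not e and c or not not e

Yes

E1: not (not e or not e or d and not d)
    = not (not e or not e)   (complement / identity)
    = e and e   (De Morgan)
    = e   (idempotence)
E2: not not e and c or not not e
    = not not e   (absorption)
    = e   (double negation)
Both reduce to e, so they are equivalent.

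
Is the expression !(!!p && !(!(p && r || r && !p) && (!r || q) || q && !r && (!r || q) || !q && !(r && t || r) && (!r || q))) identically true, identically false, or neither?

!(!!p && !(!(p && r || r && !p) && (!r || q) || q && !r && (!r || q) || !q && !(r && t || r) && (!r || q)))
= !p || !(p && r || r && !p) && (!r || q) || q && !r && (!r || q) || !q && !(r && t || r) && (!r || q)   [De Morgan]
= !p || !r && (!r || q) || q && !r && (!r || q) || !q && !(r && t || r) && (!r || q)   [distribution]
= !p || !r && (!r || q) || q && !r && (!r || q) || !q && !r && (!r || q)   [absorption]
= !p || !r && (!r || q) || !r && (!r || q)   [distribution]
= !p || !r && (!r || q)   [idempotence]
= !p || !r   [absorption]
This depends on p, r, so it is not a constant.

neither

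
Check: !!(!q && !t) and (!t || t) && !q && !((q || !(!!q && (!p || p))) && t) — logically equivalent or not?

E1: !!(!q && !t)
    = !q && !t   (double negation)
E2: (!t || t) && !q && !((q || !(!!q && (!p || p))) && t)
    = !q && !((q || !(!!q && (!p || p))) && t)   (complement / identity)
    = !q && !((q || !!!q) && t)   (complement / identity)
    = !q && !((q || !q) && t)   (double negation)
    = !q && !t   (complement / identity)
Both reduce to !q && !t, so they are equivalent.

Yes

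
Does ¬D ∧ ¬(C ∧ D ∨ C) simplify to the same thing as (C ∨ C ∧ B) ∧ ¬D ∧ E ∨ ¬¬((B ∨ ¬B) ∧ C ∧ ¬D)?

No

E1: ¬D ∧ ¬(C ∧ D ∨ C)
    = ¬D ∧ ¬C   (absorption)
E2: (C ∨ C ∧ B) ∧ ¬D ∧ E ∨ ¬¬((B ∨ ¬B) ∧ C ∧ ¬D)
    = (C ∨ C ∧ B) ∧ ¬D ∧ E ∨ (B ∨ ¬B) ∧ C ∧ ¬D   (double negation)
    = (C ∨ C ∧ B) ∧ ¬D ∧ E ∨ C ∧ ¬D   (complement / identity)
    = C ∧ ¬D ∧ E ∨ C ∧ ¬D   (absorption)
    = C ∧ ¬D   (absorption)
These differ: at B=1, C=0, D=0, E=1, E1 = 1 but E2 = 0.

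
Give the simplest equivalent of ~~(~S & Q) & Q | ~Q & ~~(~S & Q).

~S & Q

~~(~S & Q) & Q | ~Q & ~~(~S & Q)
= ~~(~S & Q)   (distribution)
= ~S & Q   (double negation)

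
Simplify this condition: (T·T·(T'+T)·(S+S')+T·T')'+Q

T'+Q

(T·T·(T'+T)·(S+S')+T·T')'+Q
= (T·T·(T'+T)+T·T')'+Q   (complement / identity)
= (T·T+T·T')'+Q   (complement / identity)
= T'+Q   (distribution)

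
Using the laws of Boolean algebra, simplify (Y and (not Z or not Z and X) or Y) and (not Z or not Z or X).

(Y and (not Z or not Z and X) or Y) and (not Z or not Z or X)
= (Y and (not Z or not Z and X) or Y) and (not Z or X)   — idempotence
= (Y and not Z or Y) and (not Z or X)   — absorption
= Y and (not Z or X)   — absorption

Y and (not Z or X)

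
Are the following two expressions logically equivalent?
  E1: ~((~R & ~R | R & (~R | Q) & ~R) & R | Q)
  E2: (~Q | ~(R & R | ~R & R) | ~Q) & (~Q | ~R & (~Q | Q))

E1: ~((~R & ~R | R & (~R | Q) & ~R) & R | Q)
    = ~((~R & ~R | R & ~R) & R | Q)   — absorption
    = ~(~R & R | Q)   — distribution
    = ~Q   — complement / identity
E2: (~Q | ~(R & R | ~R & R) | ~Q) & (~Q | ~R & (~Q | Q))
    = (~Q | ~(R & R | ~R & R) | ~Q) & (~Q | ~R)   — complement / identity
    = (~Q | ~R | ~Q) & (~Q | ~R)   — distribution
    = ~Q | ~R   — absorption
These differ: at Q=1, R=0, E1 = 0 but E2 = 1.

No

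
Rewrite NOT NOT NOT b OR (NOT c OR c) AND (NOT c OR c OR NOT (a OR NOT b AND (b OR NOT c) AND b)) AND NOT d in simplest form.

NOT NOT NOT b OR (NOT c OR c) AND (NOT c OR c OR NOT (a OR NOT b AND (b OR NOT c) AND b)) AND NOT d
= NOT NOT NOT b OR (NOT c OR c) AND (NOT c OR c OR NOT (a OR NOT b AND b)) AND NOT d   — absorption
= NOT b OR (NOT c OR c) AND (NOT c OR c OR NOT (a OR NOT b AND b)) AND NOT d   — double negation
= NOT b OR (NOT c OR c) AND (NOT c OR c OR NOT a) AND NOT d   — complement / identity
= NOT b OR (NOT c OR c) AND NOT d   — absorption
= NOT b OR NOT d   — complement / identity

NOT b OR NOT d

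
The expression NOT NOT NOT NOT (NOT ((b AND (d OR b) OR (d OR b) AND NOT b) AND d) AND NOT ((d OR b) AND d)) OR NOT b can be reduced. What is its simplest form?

NOT d OR NOT b

NOT NOT NOT NOT (NOT ((b AND (d OR b) OR (d OR b) AND NOT b) AND d) AND NOT ((d OR b) AND d)) OR NOT b
= NOT NOT NOT NOT (NOT ((d OR b) AND d) AND NOT ((d OR b) AND d)) OR NOT b   — distribution
= NOT NOT NOT ((d OR b) AND d OR (d OR b) AND d) OR NOT b   — De Morgan
= NOT NOT NOT ((d OR b) AND d) OR NOT b   — idempotence
= NOT NOT NOT d OR NOT b   — absorption
= NOT d OR NOT b   — double negation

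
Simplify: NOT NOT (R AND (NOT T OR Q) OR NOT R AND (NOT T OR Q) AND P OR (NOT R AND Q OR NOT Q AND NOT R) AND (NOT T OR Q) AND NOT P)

NOT NOT (R AND (NOT T OR Q) OR NOT R AND (NOT T OR Q) AND P OR (NOT R AND Q OR NOT Q AND NOT R) AND (NOT T OR Q) AND NOT P)
= NOT NOT (R AND (NOT T OR Q) OR NOT R AND (NOT T OR Q) AND P OR NOT R AND (NOT T OR Q) AND NOT P)   — distribution
= NOT NOT (R AND (NOT T OR Q) OR NOT R AND (NOT T OR Q))   — distribution
= NOT NOT (NOT T OR Q)   — distribution
= NOT T OR Q   — double negation

NOT T OR Q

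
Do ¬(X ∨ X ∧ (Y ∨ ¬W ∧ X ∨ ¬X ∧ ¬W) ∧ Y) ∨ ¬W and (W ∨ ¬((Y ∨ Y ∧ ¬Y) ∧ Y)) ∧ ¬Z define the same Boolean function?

No

E1: ¬(X ∨ X ∧ (Y ∨ ¬W ∧ X ∨ ¬X ∧ ¬W) ∧ Y) ∨ ¬W
    = ¬(X ∨ X ∧ (Y ∨ ¬W) ∧ Y) ∨ ¬W
    = ¬(X ∨ X ∧ Y) ∨ ¬W
    = ¬X ∨ ¬W
E2: (W ∨ ¬((Y ∨ Y ∧ ¬Y) ∧ Y)) ∧ ¬Z
    = (W ∨ ¬(Y ∧ Y)) ∧ ¬Z
    = (W ∨ ¬Y) ∧ ¬Z
These differ: at W=0, X=0, Y=0, Z=1, E1 = 1 but E2 = 0.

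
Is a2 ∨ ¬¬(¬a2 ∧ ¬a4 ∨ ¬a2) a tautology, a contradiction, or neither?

tautology

a2 ∨ ¬¬(¬a2 ∧ ¬a4 ∨ ¬a2)
= a2 ∨ ¬¬¬a2   (absorption)
= a2 ∨ ¬a2   (double negation)
= True   (complement)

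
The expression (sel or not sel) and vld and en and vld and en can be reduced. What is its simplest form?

(sel or not sel) and vld and en and vld and en
= (sel or not sel) and vld and en   — idempotence
= vld and en   — complement / identity

vld and en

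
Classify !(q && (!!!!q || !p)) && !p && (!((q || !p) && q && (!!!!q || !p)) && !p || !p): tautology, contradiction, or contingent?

contingent

!(q && (!!!!q || !p)) && !p && (!((q || !p) && q && (!!!!q || !p)) && !p || !p)
= !(q && (!!!!q || !p)) && !p && (!(q && (!!!!q || !p)) && !p || !p)   [absorption]
= !(q && (!!!!q || !p)) && !p   [absorption]
= !(q && (!!q || !p)) && !p   [double negation]
= !(q && (q || !p)) && !p   [double negation]
= !q && !p   [absorption]
This depends on p, q, so it is not a constant.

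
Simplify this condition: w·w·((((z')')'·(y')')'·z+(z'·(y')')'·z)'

w·z'

w·w·((((z')')'·(y')')'·z+(z'·(y')')'·z)'
= w·w·((z'·(y')')'·z+(z'·(y')')'·z)'   — double negation
= w·w·((z'·(y')')'·z)'   — idempotence
= w·w·((z+y')·z)'   — De Morgan
= w·((z+y')·z)'   — idempotence
= w·z'   — absorption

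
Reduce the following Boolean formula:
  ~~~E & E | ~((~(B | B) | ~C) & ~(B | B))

~~~E & E | ~((~(B | B) | ~C) & ~(B | B))
= ~E & E | ~((~(B | B) | ~C) & ~(B | B))
= ~E & E | ~~(B | B)
= ~E & E | ~~B
= ~~B
= B

B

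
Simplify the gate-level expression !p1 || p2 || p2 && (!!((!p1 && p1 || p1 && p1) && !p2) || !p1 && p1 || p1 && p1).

!p1 || p2 || p2 && (!!((!p1 && p1 || p1 && p1) && !p2) || !p1 && p1 || p1 && p1)
= !p1 || p2 || p2 && ((!p1 && p1 || p1 && p1) && !p2 || !p1 && p1 || p1 && p1)   — double negation
= !p1 || p2 || p2 && (!p1 && p1 || p1 && p1)   — absorption
= !p1 || p2 || p2 && p1   — distribution
= !p1 || p2   — absorption

!p1 || p2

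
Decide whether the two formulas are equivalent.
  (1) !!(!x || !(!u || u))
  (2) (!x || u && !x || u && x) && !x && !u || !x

E1: !!(!x || !(!u || u))
    = !(x && (!u || u))   — De Morgan
    = !x   — complement / identity
E2: (!x || u && !x || u && x) && !x && !u || !x
    = (!x || u) && !x && !u || !x   — distribution
    = !x && !u || !x   — absorption
    = !x   — absorption
Both reduce to !x, so they are equivalent.

Yes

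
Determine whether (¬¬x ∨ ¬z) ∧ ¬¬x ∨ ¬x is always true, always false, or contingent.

(¬¬x ∨ ¬z) ∧ ¬¬x ∨ ¬x
= ¬¬x ∨ ¬x
= x ∨ ¬x
= True

always true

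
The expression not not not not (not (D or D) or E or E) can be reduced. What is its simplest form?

not not not not (not (D or D) or E or E)
= not not not not (not (D or D) or E)   — idempotence
= not not (not (D or D) or E)   — double negation
= not (D or D) or E   — double negation
= not D or E   — idempotence

not D or E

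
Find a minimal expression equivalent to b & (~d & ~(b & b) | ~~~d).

b & (~d & ~(b & b) | ~~~d)
= b & (~d & ~b | ~~~d)
= b & (~d & ~b | ~d)
= b & ~d

b & ~d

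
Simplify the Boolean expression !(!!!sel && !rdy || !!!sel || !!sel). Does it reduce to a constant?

false

!(!!!sel && !rdy || !!!sel || !!sel)
= !(!!!sel || !!sel)
= !(!sel || !!sel)
= sel && !sel
= false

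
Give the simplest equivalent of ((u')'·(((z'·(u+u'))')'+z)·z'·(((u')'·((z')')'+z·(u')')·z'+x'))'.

((u')'·(((z'·(u+u'))')'+z)·z'·(((u')'·((z')')'+z·(u')')·z'+x'))'
= ((u')'·(((z')')'+z)·z'·(((u')'·((z')')'+z·(u')')·z'+x'))'
= ((u')'·(((z')')'+z)·z'·((u')'·(((z')')'+z)·z'+x'))'
= ((u')'·(((z')')'+z)·z')'
= ((u')'·(z'+z)·z')'
= ((u')'·z')'
= u'+z

u'+z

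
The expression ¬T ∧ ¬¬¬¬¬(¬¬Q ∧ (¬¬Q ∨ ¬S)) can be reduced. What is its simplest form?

¬T ∧ ¬¬¬¬¬(¬¬Q ∧ (¬¬Q ∨ ¬S))
= ¬T ∧ ¬¬¬(¬¬Q ∧ (¬¬Q ∨ ¬S))   [double negation]
= ¬T ∧ ¬(¬¬Q ∧ (¬¬Q ∨ ¬S))   [double negation]
= ¬T ∧ ¬¬¬Q   [absorption]
= ¬T ∧ ¬Q   [double negation]

¬T ∧ ¬Q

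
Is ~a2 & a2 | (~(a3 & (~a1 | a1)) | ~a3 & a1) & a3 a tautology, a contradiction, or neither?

contradiction

~a2 & a2 | (~(a3 & (~a1 | a1)) | ~a3 & a1) & a3
= (~(a3 & (~a1 | a1)) | ~a3 & a1) & a3
= (~a3 | ~a3 & a1) & a3
= ~a3 & a3
= 0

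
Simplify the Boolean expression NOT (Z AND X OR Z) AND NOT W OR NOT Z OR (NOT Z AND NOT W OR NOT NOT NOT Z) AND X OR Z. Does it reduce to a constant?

TRUE

NOT (Z AND X OR Z) AND NOT W OR NOT Z OR (NOT Z AND NOT W OR NOT NOT NOT Z) AND X OR Z
= NOT (Z AND X OR Z) AND NOT W OR NOT Z OR (NOT Z AND NOT W OR NOT Z) AND X OR Z
= NOT Z AND NOT W OR NOT Z OR (NOT Z AND NOT W OR NOT Z) AND X OR Z
= NOT Z AND NOT W OR NOT Z OR Z
= NOT Z OR Z
= TRUE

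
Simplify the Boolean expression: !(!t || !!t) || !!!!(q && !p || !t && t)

!(!t || !!t) || !!!!(q && !p || !t && t)
= t && !t || !!!!(q && !p || !t && t)   (De Morgan)
= !!!!(q && !p || !t && t)   (complement / identity)
= !!(q && !p || !t && t)   (double negation)
= !!(q && !p)   (complement / identity)
= q && !p   (double negation)

q && !p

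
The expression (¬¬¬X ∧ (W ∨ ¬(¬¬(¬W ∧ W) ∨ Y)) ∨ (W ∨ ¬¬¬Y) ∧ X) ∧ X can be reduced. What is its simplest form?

(¬¬¬X ∧ (W ∨ ¬(¬¬(¬W ∧ W) ∨ Y)) ∨ (W ∨ ¬¬¬Y) ∧ X) ∧ X
= (¬¬¬X ∧ (W ∨ ¬(¬¬(¬W ∧ W) ∨ Y)) ∨ (W ∨ ¬Y) ∧ X) ∧ X   — double negation
= (¬¬¬X ∧ (W ∨ ¬(¬W ∧ W ∨ Y)) ∨ (W ∨ ¬Y) ∧ X) ∧ X   — double negation
= (¬X ∧ (W ∨ ¬(¬W ∧ W ∨ Y)) ∨ (W ∨ ¬Y) ∧ X) ∧ X   — double negation
= (¬X ∧ (W ∨ ¬Y) ∨ (W ∨ ¬Y) ∧ X) ∧ X   — complement / identity
= (W ∨ ¬Y) ∧ X   — distribution

(W ∨ ¬Y) ∧ X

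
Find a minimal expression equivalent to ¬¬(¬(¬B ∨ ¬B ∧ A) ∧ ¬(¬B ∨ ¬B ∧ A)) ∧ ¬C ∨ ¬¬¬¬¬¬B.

B

¬¬(¬(¬B ∨ ¬B ∧ A) ∧ ¬(¬B ∨ ¬B ∧ A)) ∧ ¬C ∨ ¬¬¬¬¬¬B
= ¬¬¬(¬B ∨ ¬B ∧ A) ∧ ¬C ∨ ¬¬¬¬¬¬B
= ¬¬¬¬B ∧ ¬C ∨ ¬¬¬¬¬¬B
= ¬¬¬¬B ∧ ¬C ∨ ¬¬¬¬B
= ¬¬¬¬B
= ¬¬B
= B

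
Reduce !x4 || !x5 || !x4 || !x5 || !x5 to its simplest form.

!x4 || !x5 || !x4 || !x5 || !x5
= !x4 || !x5 || !x4 || !x5   (idempotence)
= !x4 || !x5   (idempotence)

!x4 || !x5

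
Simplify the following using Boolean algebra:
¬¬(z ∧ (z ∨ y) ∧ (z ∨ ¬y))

¬¬(z ∧ (z ∨ y) ∧ (z ∨ ¬y))
= z ∧ (z ∨ y) ∧ (z ∨ ¬y)
= z ∧ (z ∨ ¬y)
= z

z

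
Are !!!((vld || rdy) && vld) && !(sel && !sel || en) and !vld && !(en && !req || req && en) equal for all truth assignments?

Yes

E1: !!!((vld || rdy) && vld) && !(sel && !sel || en)
    = !((vld || rdy) && vld) && !(sel && !sel || en)   (double negation)
    = !vld && !(sel && !sel || en)   (absorption)
    = !vld && !en   (complement / identity)
E2: !vld && !(en && !req || req && en)
    = !vld && !en   (distribution)
Both reduce to !vld && !en, so they are equivalent.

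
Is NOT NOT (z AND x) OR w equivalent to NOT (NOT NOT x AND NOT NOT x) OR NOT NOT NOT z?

No

E1: NOT NOT (z AND x) OR w
    = z AND x OR w   — double negation
E2: NOT (NOT NOT x AND NOT NOT x) OR NOT NOT NOT z
    = NOT NOT NOT x OR NOT NOT NOT z   — idempotence
    = NOT NOT NOT x OR NOT z   — double negation
    = NOT x OR NOT z   — double negation
These differ: at w=0, x=0, z=0, E1 = 0 but E2 = 1.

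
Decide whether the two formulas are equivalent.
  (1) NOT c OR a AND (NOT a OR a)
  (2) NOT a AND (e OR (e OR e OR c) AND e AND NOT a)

No

E1: NOT c OR a AND (NOT a OR a)
    = NOT c OR a   (complement / identity)
E2: NOT a AND (e OR (e OR e OR c) AND e AND NOT a)
    = NOT a AND (e OR (e OR c) AND e AND NOT a)   (idempotence)
    = NOT a AND (e OR e AND NOT a)   (absorption)
    = NOT a AND e   (absorption)
These differ: at a=1, c=0, e=0, E1 = 1 but E2 = 0.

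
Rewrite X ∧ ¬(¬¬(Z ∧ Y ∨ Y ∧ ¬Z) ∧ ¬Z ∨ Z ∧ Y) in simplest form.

X ∧ ¬Y

X ∧ ¬(¬¬(Z ∧ Y ∨ Y ∧ ¬Z) ∧ ¬Z ∨ Z ∧ Y)
= X ∧ ¬(¬¬Y ∧ ¬Z ∨ Z ∧ Y)
= X ∧ ¬(Y ∧ ¬Z ∨ Z ∧ Y)
= X ∧ ¬Y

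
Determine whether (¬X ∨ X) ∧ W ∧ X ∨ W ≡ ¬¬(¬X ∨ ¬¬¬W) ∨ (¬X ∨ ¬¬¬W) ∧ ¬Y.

E1: (¬X ∨ X) ∧ W ∧ X ∨ W
    = W ∧ X ∨ W
    = W
E2: ¬¬(¬X ∨ ¬¬¬W) ∨ (¬X ∨ ¬¬¬W) ∧ ¬Y
    = ¬X ∨ ¬¬¬W ∨ (¬X ∨ ¬¬¬W) ∧ ¬Y
    = ¬X ∨ ¬¬¬W
    = ¬X ∨ ¬W
These differ: at W=0, X=0, Y=1, E1 = 0 but E2 = 1.

No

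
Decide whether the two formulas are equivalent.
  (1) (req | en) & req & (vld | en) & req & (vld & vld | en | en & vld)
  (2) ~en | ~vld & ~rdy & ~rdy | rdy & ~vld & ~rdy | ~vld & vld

No

E1: (req | en) & req & (vld | en) & req & (vld & vld | en | en & vld)
    = (req | en) & req & (vld | en) & req & (vld | en | en & vld)
    = req & (vld | en) & req & (vld | en | en & vld)
    = req & (vld | en) & req & (vld | en)
    = req & (vld | en)
E2: ~en | ~vld & ~rdy & ~rdy | rdy & ~vld & ~rdy | ~vld & vld
    = ~en | ~vld & ~rdy | ~vld & vld
    = ~en | ~vld & ~rdy
These differ: at en=0, rdy=0, req=1, vld=0, E1 = 0 but E2 = 1.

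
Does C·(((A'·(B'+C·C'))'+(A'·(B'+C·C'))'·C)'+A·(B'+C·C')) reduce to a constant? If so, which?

no

C·(((A'·(B'+C·C'))'+(A'·(B'+C·C'))'·C)'+A·(B'+C·C'))
= C·(((A'·(B'+C·C'))')'+A·(B'+C·C'))   [absorption]
= C·(A'·(B'+C·C')+A·(B'+C·C'))   [double negation]
= C·(B'+C·C')   [distribution]
= C·B'   [complement / identity]
This depends on B, C, so it is not a constant.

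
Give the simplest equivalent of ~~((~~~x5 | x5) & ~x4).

~~((~~~x5 | x5) & ~x4)
= ~~((~x5 | x5) & ~x4)   (double negation)
= ~~~x4   (complement / identity)
= ~x4   (double negation)

~x4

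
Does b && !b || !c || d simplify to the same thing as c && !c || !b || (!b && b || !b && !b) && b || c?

E1: b && !b || !c || d
    = !c || d   [complement / identity]
E2: c && !c || !b || (!b && b || !b && !b) && b || c
    = !b || (!b && b || !b && !b) && b || c   [complement / identity]
    = !b || !b && b || c   [distribution]
    = !b || c   [complement / identity]
These differ: at b=1, c=0, d=0, E1 = 1 but E2 = 0.

No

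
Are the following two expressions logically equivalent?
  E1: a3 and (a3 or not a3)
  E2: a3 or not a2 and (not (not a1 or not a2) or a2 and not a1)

E1: a3 and (a3 or not a3)
    = a3   — complement / identity
E2: a3 or not a2 and (not (not a1 or not a2) or a2 and not a1)
    = a3 or not a2 and (a1 and a2 or a2 and not a1)   — De Morgan
    = a3 or not a2 and a2   — distribution
    = a3   — complement / identity
Both reduce to a3, so they are equivalent.

Yes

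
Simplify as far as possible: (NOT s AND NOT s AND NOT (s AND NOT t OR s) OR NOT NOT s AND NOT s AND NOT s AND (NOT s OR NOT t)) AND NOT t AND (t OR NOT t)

(NOT s AND NOT s AND NOT (s AND NOT t OR s) OR NOT NOT s AND NOT s AND NOT s AND (NOT s OR NOT t)) AND NOT t AND (t OR NOT t)
= (NOT s AND NOT s AND NOT (s AND NOT t OR s) OR NOT NOT s AND NOT s AND NOT s) AND NOT t AND (t OR NOT t)   [absorption]
= (NOT s AND NOT s AND NOT (s AND NOT t OR s) OR s AND NOT s AND NOT s) AND NOT t AND (t OR NOT t)   [double negation]
= (NOT s AND NOT s AND NOT s OR s AND NOT s AND NOT s) AND NOT t AND (t OR NOT t)   [absorption]
= (NOT s AND NOT s AND NOT s OR s AND NOT s AND NOT s) AND NOT t   [complement / identity]
= NOT s AND NOT s AND NOT t   [distribution]
= NOT s AND NOT t   [idempotence]

NOT s AND NOT t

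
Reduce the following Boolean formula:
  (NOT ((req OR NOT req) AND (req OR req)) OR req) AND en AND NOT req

(NOT ((req OR NOT req) AND (req OR req)) OR req) AND en AND NOT req
= (NOT (NOT req AND req OR req) OR req) AND en AND NOT req   (distribution)
= (NOT req OR req) AND en AND NOT req   (complement / identity)
= en AND NOT req   (complement / identity)

en AND NOT req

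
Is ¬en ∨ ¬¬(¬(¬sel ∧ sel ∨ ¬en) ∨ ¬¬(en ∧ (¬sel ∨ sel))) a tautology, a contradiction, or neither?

¬en ∨ ¬¬(¬(¬sel ∧ sel ∨ ¬en) ∨ ¬¬(en ∧ (¬sel ∨ sel)))
= ¬en ∨ ¬((¬sel ∧ sel ∨ ¬en) ∧ ¬(en ∧ (¬sel ∨ sel)))
= ¬en ∨ ¬(¬en ∧ ¬(en ∧ (¬sel ∨ sel)))
= ¬en ∨ en ∨ en ∧ (¬sel ∨ sel)
= ¬en ∨ en ∨ en
= ¬en ∨ en
= True

tautology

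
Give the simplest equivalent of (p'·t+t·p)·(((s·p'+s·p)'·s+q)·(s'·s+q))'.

t·q'

(p'·t+t·p)·(((s·p'+s·p)'·s+q)·(s'·s+q))'
= (p'·t+t·p)·((s'·s+q)·(s'·s+q))'
= (p'·t+t·p)·(s'·s+q)'
= t·(s'·s+q)'
= t·q'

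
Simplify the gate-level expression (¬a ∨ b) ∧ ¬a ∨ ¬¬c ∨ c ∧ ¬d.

¬a ∨ c

(¬a ∨ b) ∧ ¬a ∨ ¬¬c ∨ c ∧ ¬d
= ¬a ∨ ¬¬c ∨ c ∧ ¬d   (absorption)
= ¬a ∨ c ∨ c ∧ ¬d   (double negation)
= ¬a ∨ c   (absorption)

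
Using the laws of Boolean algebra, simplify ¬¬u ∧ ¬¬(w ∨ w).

u ∧ w

¬¬u ∧ ¬¬(w ∨ w)
= ¬¬u ∧ ¬¬w   — idempotence
= ¬¬u ∧ w   — double negation
= u ∧ w   — double negation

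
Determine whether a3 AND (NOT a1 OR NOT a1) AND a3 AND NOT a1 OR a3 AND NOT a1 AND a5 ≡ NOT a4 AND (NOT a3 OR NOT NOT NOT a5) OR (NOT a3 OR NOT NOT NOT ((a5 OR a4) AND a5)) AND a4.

No

E1: a3 AND (NOT a1 OR NOT a1) AND a3 AND NOT a1 OR a3 AND NOT a1 AND a5
    = a3 AND NOT a1 AND (a3 AND (NOT a1 OR NOT a1) OR a5)   — distribution
    = a3 AND NOT a1 AND (a3 AND NOT a1 OR a5)   — idempotence
    = a3 AND NOT a1   — absorption
E2: NOT a4 AND (NOT a3 OR NOT NOT NOT a5) OR (NOT a3 OR NOT NOT NOT ((a5 OR a4) AND a5)) AND a4
    = NOT a4 AND (NOT a3 OR NOT NOT NOT a5) OR (NOT a3 OR NOT NOT NOT a5) AND a4   — absorption
    = NOT a3 OR NOT NOT NOT a5   — distribution
    = NOT a3 OR NOT a5   — double negation
These differ: at a1=0, a3=0, a4=0, a5=0, E1 = 0 but E2 = 1.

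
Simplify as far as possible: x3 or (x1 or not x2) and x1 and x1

x3 or x1

x3 or (x1 or not x2) and x1 and x1
= x3 or (x1 or not x2) and x1   — idempotence
= x3 or x1   — absorption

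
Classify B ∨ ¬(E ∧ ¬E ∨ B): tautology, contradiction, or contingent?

B ∨ ¬(E ∧ ¬E ∨ B)
= B ∨ ¬B   (complement / identity)
= True   (complement)

tautology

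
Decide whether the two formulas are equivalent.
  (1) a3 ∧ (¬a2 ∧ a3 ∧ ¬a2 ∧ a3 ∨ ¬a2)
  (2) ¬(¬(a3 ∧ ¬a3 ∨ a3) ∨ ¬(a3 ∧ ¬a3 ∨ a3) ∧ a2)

No

E1: a3 ∧ (¬a2 ∧ a3 ∧ ¬a2 ∧ a3 ∨ ¬a2)
    = a3 ∧ (¬a2 ∧ a3 ∨ ¬a2)
    = a3 ∧ ¬a2
E2: ¬(¬(a3 ∧ ¬a3 ∨ a3) ∨ ¬(a3 ∧ ¬a3 ∨ a3) ∧ a2)
    = ¬¬(a3 ∧ ¬a3 ∨ a3)
    = ¬¬a3
    = a3
These differ: at a2=1, a3=1, E1 = 0 but E2 = 1.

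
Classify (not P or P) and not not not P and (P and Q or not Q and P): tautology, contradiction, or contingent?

(not P or P) and not not not P and (P and Q or not Q and P)
= (not P or P) and not not not P and P   (distribution)
= not not not P and P   (complement / identity)
= not P and P   (double negation)
= False   (complement)

contradiction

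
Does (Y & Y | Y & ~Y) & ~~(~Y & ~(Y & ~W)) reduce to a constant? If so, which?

(Y & Y | Y & ~Y) & ~~(~Y & ~(Y & ~W))
= Y & ~~(~Y & ~(Y & ~W))   — distribution
= Y & ~(Y | Y & ~W)   — De Morgan
= Y & ~Y   — absorption
= 0   — complement

yes, False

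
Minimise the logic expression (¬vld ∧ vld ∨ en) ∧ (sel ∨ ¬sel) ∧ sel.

en ∧ sel

(¬vld ∧ vld ∨ en) ∧ (sel ∨ ¬sel) ∧ sel
= (¬vld ∧ vld ∨ en) ∧ sel
= en ∧ sel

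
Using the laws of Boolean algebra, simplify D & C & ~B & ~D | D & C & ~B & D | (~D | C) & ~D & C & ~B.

D & C & ~B & ~D | D & C & ~B & D | (~D | C) & ~D & C & ~B
= D & C & ~B & ~D | D & C & ~B & D | ~D & C & ~B   — absorption
= D & C & ~B | ~D & C & ~B   — distribution
= C & ~B   — distribution

C & ~B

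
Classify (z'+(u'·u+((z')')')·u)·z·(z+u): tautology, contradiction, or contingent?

contradiction

(z'+(u'·u+((z')')')·u)·z·(z+u)
= (z'+((z')')'·u)·z·(z+u)   (complement / identity)
= (z'+((z')')'·u)·z   (absorption)
= (z'+z'·u)·z   (double negation)
= z'·z   (absorption)
= 0   (complement)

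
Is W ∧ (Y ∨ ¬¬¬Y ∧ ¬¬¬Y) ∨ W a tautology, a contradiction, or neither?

neither

W ∧ (Y ∨ ¬¬¬Y ∧ ¬¬¬Y) ∨ W
= W ∧ (Y ∨ ¬¬¬Y) ∨ W   [idempotence]
= W ∧ (Y ∨ ¬Y) ∨ W   [double negation]
= W ∨ W   [complement / identity]
= W   [idempotence]
This depends on W, so it is not a constant.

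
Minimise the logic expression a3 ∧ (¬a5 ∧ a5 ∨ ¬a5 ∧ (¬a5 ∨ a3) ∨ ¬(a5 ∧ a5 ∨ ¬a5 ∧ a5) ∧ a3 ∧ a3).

a3 ∧ (¬a5 ∧ a5 ∨ ¬a5 ∧ (¬a5 ∨ a3) ∨ ¬(a5 ∧ a5 ∨ ¬a5 ∧ a5) ∧ a3 ∧ a3)
= a3 ∧ (¬a5 ∧ a5 ∨ ¬a5 ∨ ¬(a5 ∧ a5 ∨ ¬a5 ∧ a5) ∧ a3 ∧ a3)   (absorption)
= a3 ∧ (¬a5 ∧ a5 ∨ ¬a5 ∨ ¬a5 ∧ a3 ∧ a3)   (distribution)
= a3 ∧ (¬a5 ∧ a5 ∨ ¬a5 ∨ ¬a5 ∧ a3)   (idempotence)
= a3 ∧ (¬a5 ∨ ¬a5 ∧ a3)   (complement / identity)
= a3 ∧ ¬a5   (absorption)

a3 ∧ ¬a5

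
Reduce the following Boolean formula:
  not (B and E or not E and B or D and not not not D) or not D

not B or not D

not (B and E or not E and B or D and not not not D) or not D
= not (B or D and not not not D) or not D   [distribution]
= not (B or D and not D) or not D   [double negation]
= not B or not D   [complement / identity]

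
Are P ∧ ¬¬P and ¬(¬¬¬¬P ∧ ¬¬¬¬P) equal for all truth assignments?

No

E1: P ∧ ¬¬P
    = P ∧ P
    = P
E2: ¬(¬¬¬¬P ∧ ¬¬¬¬P)
    = ¬¬¬¬¬P
    = ¬¬¬P
    = ¬P
These differ: at P=0, E1 = 0 but E2 = 1.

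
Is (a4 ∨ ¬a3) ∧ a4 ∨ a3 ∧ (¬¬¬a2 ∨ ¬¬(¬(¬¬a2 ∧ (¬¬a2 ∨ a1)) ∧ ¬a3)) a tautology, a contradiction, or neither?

(a4 ∨ ¬a3) ∧ a4 ∨ a3 ∧ (¬¬¬a2 ∨ ¬¬(¬(¬¬a2 ∧ (¬¬a2 ∨ a1)) ∧ ¬a3))
= (a4 ∨ ¬a3) ∧ a4 ∨ a3 ∧ (¬¬¬a2 ∨ ¬(¬¬a2 ∧ (¬¬a2 ∨ a1)) ∧ ¬a3)   — double negation
= (a4 ∨ ¬a3) ∧ a4 ∨ a3 ∧ (¬¬¬a2 ∨ ¬¬¬a2 ∧ ¬a3)   — absorption
= (a4 ∨ ¬a3) ∧ a4 ∨ a3 ∧ ¬¬¬a2   — absorption
= (a4 ∨ ¬a3) ∧ a4 ∨ a3 ∧ ¬a2   — double negation
= a4 ∨ a3 ∧ ¬a2   — absorption
This depends on a2, a3, a4, so it is not a constant.

neither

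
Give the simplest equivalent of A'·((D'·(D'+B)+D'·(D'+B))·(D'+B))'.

A'·D

A'·((D'·(D'+B)+D'·(D'+B))·(D'+B))'
= A'·(D'·(D'+B)·(D'+B))'   [idempotence]
= A'·(D'·(D'+B))'   [absorption]
= A'·(D')'   [absorption]
= A'·D   [double negation]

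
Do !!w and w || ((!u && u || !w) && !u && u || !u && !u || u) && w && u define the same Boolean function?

E1: !!w
    = w   — double negation
E2: w || ((!u && u || !w) && !u && u || !u && !u || u) && w && u
    = w || (!u && u || !u && !u || u) && w && u   — absorption
    = w || (!u || u) && w && u   — distribution
    = w || w && u   — complement / identity
    = w   — absorption
Both reduce to w, so they are equivalent.

Yes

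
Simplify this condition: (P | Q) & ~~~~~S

(P | Q) & ~~~~~S
= (P | Q) & ~~~S   — double negation
= (P | Q) & ~S   — double negation

(P | Q) & ~S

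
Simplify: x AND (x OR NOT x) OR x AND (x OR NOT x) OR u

x OR u

x AND (x OR NOT x) OR x AND (x OR NOT x) OR u
= x AND (x OR NOT x) OR u   (idempotence)
= x OR u   (complement / identity)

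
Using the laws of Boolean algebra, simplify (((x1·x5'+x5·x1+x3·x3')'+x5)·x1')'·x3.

x1·x3

(((x1·x5'+x5·x1+x3·x3')'+x5)·x1')'·x3
= (((x1·x5'+x5·x1)'+x5)·x1')'·x3   — complement / identity
= ((x1'+x5)·x1')'·x3   — distribution
= (x1')'·x3   — absorption
= x1·x3   — double negation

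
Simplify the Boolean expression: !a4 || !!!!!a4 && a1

!a4 || !!!!!a4 && a1
= !a4 || !!!a4 && a1
= !a4 || !a4 && a1
= !a4

!a4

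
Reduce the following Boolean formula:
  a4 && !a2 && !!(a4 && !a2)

a4 && !a2 && !!(a4 && !a2)
= a4 && !a2 && a4 && !a2   [double negation]
= a4 && !a2   [idempotence]

a4 && !a2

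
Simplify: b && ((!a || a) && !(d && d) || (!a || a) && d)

b

b && ((!a || a) && !(d && d) || (!a || a) && d)
= b && ((!a || a) && !d || (!a || a) && d)   — idempotence
= b && (!a || a)   — distribution
= b   — complement / identity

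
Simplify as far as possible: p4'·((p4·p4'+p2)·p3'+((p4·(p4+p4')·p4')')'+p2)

p4'·((p4·p4'+p2)·p3'+((p4·(p4+p4')·p4')')'+p2)
= p4'·((p4·p4'+p2)·p3'+((p4·p4')')'+p2)   [complement / identity]
= p4'·((p4·p4'+p2)·p3'+p4·p4'+p2)   [double negation]
= p4'·(p4·p4'+p2)   [absorption]
= p4'·p2   [complement / identity]

p4'·p2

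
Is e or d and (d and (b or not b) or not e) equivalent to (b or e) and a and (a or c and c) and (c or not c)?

No

E1: e or d and (d and (b or not b) or not e)
    = e or d and (d or not e)
    = e or d
E2: (b or e) and a and (a or c and c) and (c or not c)
    = (b or e) and a and (a or c and c)
    = (b or e) and a and (a or c)
    = (b or e) and a
These differ: at a=0, b=0, c=1, d=1, e=0, E1 = 1 but E2 = 0.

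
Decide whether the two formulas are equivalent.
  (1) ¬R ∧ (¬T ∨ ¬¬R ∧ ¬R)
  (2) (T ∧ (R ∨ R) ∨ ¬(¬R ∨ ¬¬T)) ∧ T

E1: ¬R ∧ (¬T ∨ ¬¬R ∧ ¬R)
    = ¬R ∧ (¬T ∨ R ∧ ¬R)   [double negation]
    = ¬R ∧ ¬T   [complement / identity]
E2: (T ∧ (R ∨ R) ∨ ¬(¬R ∨ ¬¬T)) ∧ T
    = (T ∧ (R ∨ R) ∨ R ∧ ¬T) ∧ T   [De Morgan]
    = (T ∧ R ∨ R ∧ ¬T) ∧ T   [idempotence]
    = R ∧ T   [distribution]
These differ: at R=0, T=0, E1 = 1 but E2 = 0.

No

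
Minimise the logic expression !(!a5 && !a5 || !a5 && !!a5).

!(!a5 && !a5 || !a5 && !!a5)
= !(!a5 && !a5 || !a5 && a5)   [double negation]
= !!a5   [distribution]
= a5   [double negation]

a5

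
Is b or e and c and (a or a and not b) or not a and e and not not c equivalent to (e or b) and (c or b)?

E1: b or e and c and (a or a and not b) or not a and e and not not c
    = b or e and c and (a or a and not b) or not a and e and c   [double negation]
    = b or e and c and a or not a and e and c   [absorption]
    = b or e and c   [distribution]
E2: (e or b) and (c or b)
    = b or e and c   [distribution]
Both reduce to b or e and c, so they are equivalent.

Yes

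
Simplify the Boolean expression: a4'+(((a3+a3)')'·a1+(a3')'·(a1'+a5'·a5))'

a4'+(((a3+a3)')'·a1+(a3')'·(a1'+a5'·a5))'
= a4'+(((a3+a3)')'·a1+(a3')'·a1')'   [complement / identity]
= a4'+((a3')'·a1+(a3')'·a1')'   [idempotence]
= a4'+((a3')')'   [distribution]
= a4'+a3'   [double negation]

a4'+a3'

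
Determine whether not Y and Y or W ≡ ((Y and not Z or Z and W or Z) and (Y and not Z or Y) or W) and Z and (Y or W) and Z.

No

E1: not Y and Y or W
    = W
E2: ((Y and not Z or Z and W or Z) and (Y and not Z or Y) or W) and Z and (Y or W) and Z
    = ((Y and not Z or Z) and (Y and not Z or Y) or W) and Z and (Y or W) and Z
    = (Y and not Z or Z and Y or W) and Z and (Y or W) and Z
    = (Y or W) and Z and (Y or W) and Z
    = (Y or W) and Z
These differ: at W=1, Y=0, Z=0, E1 = 1 but E2 = 0.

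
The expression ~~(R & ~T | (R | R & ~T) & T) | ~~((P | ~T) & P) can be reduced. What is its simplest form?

~~(R & ~T | (R | R & ~T) & T) | ~~((P | ~T) & P)
= ~~(R & ~T | R & T) | ~~((P | ~T) & P)   [absorption]
= ~~(R & ~T | R & T) | (P | ~T) & P   [double negation]
= ~~R | (P | ~T) & P   [distribution]
= ~~R | P   [absorption]
= R | P   [double negation]

R | P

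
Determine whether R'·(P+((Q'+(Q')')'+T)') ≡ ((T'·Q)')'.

E1: R'·(P+((Q'+(Q')')'+T)')
    = R'·(P+(Q·Q'+T)')   (De Morgan)
    = R'·(P+T')   (complement / identity)
E2: ((T'·Q)')'
    = T'·Q   (double negation)
These differ: at P=1, Q=0, R=0, T=0, E1 = 1 but E2 = 0.

No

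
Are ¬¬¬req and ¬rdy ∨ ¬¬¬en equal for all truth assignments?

No

E1: ¬¬¬req
    = ¬req   [double negation]
E2: ¬rdy ∨ ¬¬¬en
    = ¬rdy ∨ ¬en   [double negation]
These differ: at en=0, rdy=0, req=1, E1 = 0 but E2 = 1.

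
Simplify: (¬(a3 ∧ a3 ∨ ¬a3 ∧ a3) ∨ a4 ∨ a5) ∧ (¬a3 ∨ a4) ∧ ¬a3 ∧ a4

(¬(a3 ∧ a3 ∨ ¬a3 ∧ a3) ∨ a4 ∨ a5) ∧ (¬a3 ∨ a4) ∧ ¬a3 ∧ a4
= (¬a3 ∨ a4 ∨ a5) ∧ (¬a3 ∨ a4) ∧ ¬a3 ∧ a4
= (¬a3 ∨ a4) ∧ ¬a3 ∧ a4
= ¬a3 ∧ a4

¬a3 ∧ a4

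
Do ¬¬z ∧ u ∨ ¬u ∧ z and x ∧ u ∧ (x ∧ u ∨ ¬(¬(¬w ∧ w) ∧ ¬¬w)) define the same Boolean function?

No

E1: ¬¬z ∧ u ∨ ¬u ∧ z
    = z ∧ u ∨ ¬u ∧ z
    = z
E2: x ∧ u ∧ (x ∧ u ∨ ¬(¬(¬w ∧ w) ∧ ¬¬w))
    = x ∧ u ∧ (x ∧ u ∨ ¬w ∧ w ∨ ¬w)
    = x ∧ u ∧ (x ∧ u ∨ ¬w)
    = x ∧ u
These differ: at u=0, w=0, x=1, z=1, E1 = 1 but E2 = 0.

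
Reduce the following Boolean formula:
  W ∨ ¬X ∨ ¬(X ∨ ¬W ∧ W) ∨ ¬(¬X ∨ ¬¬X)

W ∨ ¬X ∨ ¬(X ∨ ¬W ∧ W) ∨ ¬(¬X ∨ ¬¬X)
= W ∨ ¬X ∨ ¬X ∨ ¬(¬X ∨ ¬¬X)   [complement / identity]
= W ∨ ¬X ∨ ¬X ∨ X ∧ ¬X   [De Morgan]
= W ∨ ¬X ∨ ¬X   [complement / identity]
= W ∨ ¬X   [idempotence]

W ∨ ¬X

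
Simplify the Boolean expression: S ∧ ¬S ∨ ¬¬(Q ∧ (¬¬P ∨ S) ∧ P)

S ∧ ¬S ∨ ¬¬(Q ∧ (¬¬P ∨ S) ∧ P)
= ¬¬(Q ∧ (¬¬P ∨ S) ∧ P)   (complement / identity)
= ¬¬(Q ∧ (P ∨ S) ∧ P)   (double negation)
= Q ∧ (P ∨ S) ∧ P   (double negation)
= Q ∧ P   (absorption)

Q ∧ P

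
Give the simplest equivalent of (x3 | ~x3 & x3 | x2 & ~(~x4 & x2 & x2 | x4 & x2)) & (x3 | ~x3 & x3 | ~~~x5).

x3

(x3 | ~x3 & x3 | x2 & ~(~x4 & x2 & x2 | x4 & x2)) & (x3 | ~x3 & x3 | ~~~x5)
= (x3 | ~x3 & x3 | x2 & ~(~x4 & x2 | x4 & x2)) & (x3 | ~x3 & x3 | ~~~x5)
= (x3 | ~x3 & x3 | x2 & ~x2) & (x3 | ~x3 & x3 | ~~~x5)
= (x3 | ~x3 & x3) & (x3 | ~x3 & x3 | ~~~x5)
= (x3 | ~x3 & x3) & (x3 | ~x3 & x3 | ~x5)
= x3 | ~x3 & x3
= x3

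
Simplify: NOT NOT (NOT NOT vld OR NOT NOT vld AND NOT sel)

vld

NOT NOT (NOT NOT vld OR NOT NOT vld AND NOT sel)
= NOT NOT NOT NOT vld   [absorption]
= NOT NOT vld   [double negation]
= vld   [double negation]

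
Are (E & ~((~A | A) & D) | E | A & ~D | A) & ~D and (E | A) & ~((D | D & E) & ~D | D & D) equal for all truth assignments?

E1: (E & ~((~A | A) & D) | E | A & ~D | A) & ~D
    = (E & ~((~A | A) & D) | E | A) & ~D   (absorption)
    = (E & ~D | E | A) & ~D   (complement / identity)
    = (E | A) & ~D   (absorption)
E2: (E | A) & ~((D | D & E) & ~D | D & D)
    = (E | A) & ~(D & ~D | D & D)   (absorption)
    = (E | A) & ~D   (distribution)
Both reduce to (E | A) & ~D, so they are equivalent.

Yes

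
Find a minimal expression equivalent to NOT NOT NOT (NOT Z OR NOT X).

Z AND X

NOT NOT NOT (NOT Z OR NOT X)
= NOT (NOT Z OR NOT X)
= Z AND X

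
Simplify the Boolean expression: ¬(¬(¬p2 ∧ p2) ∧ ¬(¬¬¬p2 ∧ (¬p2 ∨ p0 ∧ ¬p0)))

¬(¬(¬p2 ∧ p2) ∧ ¬(¬¬¬p2 ∧ (¬p2 ∨ p0 ∧ ¬p0)))
= ¬(¬(¬p2 ∧ p2) ∧ ¬(¬p2 ∧ (¬p2 ∨ p0 ∧ ¬p0)))   (double negation)
= ¬(¬(¬p2 ∧ p2) ∧ ¬(¬p2 ∧ ¬p2))   (complement / identity)
= ¬p2 ∧ p2 ∨ ¬p2 ∧ ¬p2   (De Morgan)
= ¬p2   (distribution)

¬p2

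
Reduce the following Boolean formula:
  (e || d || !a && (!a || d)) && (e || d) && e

e

(e || d || !a && (!a || d)) && (e || d) && e
= (e || d || !a) && (e || d) && e   (absorption)
= (e || d) && e   (absorption)
= e   (absorption)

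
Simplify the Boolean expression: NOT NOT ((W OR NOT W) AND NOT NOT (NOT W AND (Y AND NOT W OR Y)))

NOT W AND Y

NOT NOT ((W OR NOT W) AND NOT NOT (NOT W AND (Y AND NOT W OR Y)))
= NOT NOT NOT NOT (NOT W AND (Y AND NOT W OR Y))
= NOT NOT (NOT W AND (Y AND NOT W OR Y))
= NOT NOT (NOT W AND Y)
= NOT W AND Y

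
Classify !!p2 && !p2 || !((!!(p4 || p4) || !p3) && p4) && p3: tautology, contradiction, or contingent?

contingent

!!p2 && !p2 || !((!!(p4 || p4) || !p3) && p4) && p3
= p2 && !p2 || !((!!(p4 || p4) || !p3) && p4) && p3
= p2 && !p2 || !((p4 || p4 || !p3) && p4) && p3
= p2 && !p2 || !((p4 || !p3) && p4) && p3
= p2 && !p2 || !p4 && p3
= !p4 && p3
This depends on p3, p4, so it is not a constant.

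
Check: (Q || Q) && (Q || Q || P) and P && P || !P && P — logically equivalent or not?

No

E1: (Q || Q) && (Q || Q || P)
    = Q || Q   — absorption
    = Q   — idempotence
E2: P && P || !P && P
    = P   — distribution
These differ: at P=0, Q=1, E1 = 1 but E2 = 0.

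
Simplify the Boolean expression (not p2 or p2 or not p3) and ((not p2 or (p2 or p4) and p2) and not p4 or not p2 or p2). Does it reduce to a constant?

True

(not p2 or p2 or not p3) and ((not p2 or (p2 or p4) and p2) and not p4 or not p2 or p2)
= (not p2 or p2 or not p3) and ((not p2 or p2) and not p4 or not p2 or p2)   (absorption)
= (not p2 or p2 or not p3) and (not p2 or p2)   (absorption)
= not p2 or p2   (absorption)
= True   (complement)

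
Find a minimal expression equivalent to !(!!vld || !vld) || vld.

!(!!vld || !vld) || vld
= !vld && vld || vld   [De Morgan]
= vld   [complement / identity]

vld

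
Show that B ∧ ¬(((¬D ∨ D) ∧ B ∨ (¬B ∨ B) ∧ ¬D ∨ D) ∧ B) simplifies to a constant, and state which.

False

B ∧ ¬(((¬D ∨ D) ∧ B ∨ (¬B ∨ B) ∧ ¬D ∨ D) ∧ B)
= B ∧ ¬(((¬D ∨ D) ∧ B ∨ ¬D ∨ D) ∧ B)   (complement / identity)
= B ∧ ¬((¬D ∨ D) ∧ B)   (absorption)
= B ∧ ¬B   (complement / identity)
= False   (complement)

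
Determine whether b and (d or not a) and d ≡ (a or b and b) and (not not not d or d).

No

E1: b and (d or not a) and d
    = b and d   [absorption]
E2: (a or b and b) and (not not not d or d)
    = (a or b) and (not not not d or d)   [idempotence]
    = (a or b) and (not d or d)   [double negation]
    = a or b   [complement / identity]
These differ: at a=1, b=0, d=0, E1 = 0 but E2 = 1.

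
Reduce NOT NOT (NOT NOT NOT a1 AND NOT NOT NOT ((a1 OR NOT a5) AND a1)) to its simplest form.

NOT NOT (NOT NOT NOT a1 AND NOT NOT NOT ((a1 OR NOT a5) AND a1))
= NOT NOT NOT a1 AND NOT NOT NOT ((a1 OR NOT a5) AND a1)   (double negation)
= NOT NOT NOT a1 AND NOT NOT NOT a1   (absorption)
= NOT NOT NOT a1   (idempotence)
= NOT a1   (double negation)

NOT a1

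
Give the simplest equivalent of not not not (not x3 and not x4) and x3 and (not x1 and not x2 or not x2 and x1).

not not not (not x3 and not x4) and x3 and (not x1 and not x2 or not x2 and x1)
= not (not x3 and not x4) and x3 and (not x1 and not x2 or not x2 and x1)
= (x3 or x4) and x3 and (not x1 and not x2 or not x2 and x1)
= (x3 or x4) and x3 and not x2
= x3 and not x2

x3 and not x2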